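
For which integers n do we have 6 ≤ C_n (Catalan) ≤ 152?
4, 5, 6

Solution: C_3=5; C_4=14; C_5=42; C_6=132; C_7=429. So valid n = 4, 5, 6.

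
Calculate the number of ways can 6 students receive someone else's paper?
Using D(n) = (n-1)[D(n-1) + D(n-2)]:
D(6) = (6-1) × [D(5) + D(4)]
      = 5 × [44 + 9]
      = 5 × 53
      = 265
Final answer: 265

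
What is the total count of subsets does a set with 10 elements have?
1,024

Reasoning: Each element can be included or excluded: 2^10 = 1,024.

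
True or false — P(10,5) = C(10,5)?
False

P(10,5) = 30,240 but C(10,5) = 252; they differ by a factor of 5! = 120, so the statement does not hold.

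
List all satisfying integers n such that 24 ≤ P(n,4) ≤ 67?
4

P(3,4)=0; P(4,4)=24; P(5,4)=120. So valid n = 4.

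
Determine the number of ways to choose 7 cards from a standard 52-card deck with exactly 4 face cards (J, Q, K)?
12 face cards and 40 non-face cards: C(12,4) × C(40,3) = 495 × 9,880 = 4,890,600.
Final answer: 4,890,600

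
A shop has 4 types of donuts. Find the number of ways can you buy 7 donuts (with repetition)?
120

Working:
Stars and bars: C(7+4-1, 7) = C(10, 7) = 120.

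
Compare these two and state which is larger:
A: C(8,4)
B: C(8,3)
A=C(8,4)=70, B=C(8,3)=56.

Answer: A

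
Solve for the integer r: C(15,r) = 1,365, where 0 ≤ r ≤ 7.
4

Working:
C(15,r) is increasing for 0 ≤ r ≤ 7. Stepping up (C(15,r+1) = C(15,r)·(15−r)/(r+1)): C(15,1) = 15, C(15,2) = 105, C(15,3) = 455, C(15,4) = 1,365 ✓. So r = 4.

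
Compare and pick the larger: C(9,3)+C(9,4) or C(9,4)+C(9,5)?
C(9,4)+C(9,5)

Solution: First=210, Second=252.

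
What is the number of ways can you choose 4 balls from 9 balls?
126

Reasoning: C(9,4) = 9! / (4! × (9-4)!)
         = 9! / (4! × 5!)
         = 126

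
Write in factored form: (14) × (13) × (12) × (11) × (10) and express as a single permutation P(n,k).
P(14,5) = 14!/(9)!

Explanation: Product of 5 consecutive descending integers starting at 14: P(14,5) = 14!/9! = 240,240.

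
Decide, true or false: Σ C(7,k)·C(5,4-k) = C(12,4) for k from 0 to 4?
Vandermonde's identity gives C(12,4) = 495; RHS C(12,4) = 495.

Answer: True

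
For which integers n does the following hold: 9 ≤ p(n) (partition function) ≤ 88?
Tabulating p(n) via p(n) = p(n−1) + p(n−2) − p(n−5) − p(n−7) + …: p(5)=7; p(6)=11; p(7)=15; p(8)=22; p(9)=30; p(10)=42; p(11)=56; p(12)=77; p(13)=101. So valid n = 6, 7, 8, 9, 10, 11, 12.
Final answer: 6, 7, 8, 9, 10, 11, 12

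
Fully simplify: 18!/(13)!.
1,028,160

Explanation: This equals 18×17×...×14 = 1,028,160.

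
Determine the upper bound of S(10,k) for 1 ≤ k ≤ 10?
Row S(10,k) for k = 1..10 (via S(n,k) = k·S(n−1,k) + S(n−1,k−1)): 1, 511, 9,330, 34,105, 42,525, 22,827, 5,880, 750, 45, 1. The row is unimodal; maximum at k = 5: 42,525.
Final answer: 42,525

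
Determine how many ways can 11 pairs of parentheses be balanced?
Using the Catalan number formula: C_n = C(2n, n) / (n+1)
C_11 = C(22, 11) / (11+1)
     = 705432 / 12
     = 58,786
Final answer: 58,786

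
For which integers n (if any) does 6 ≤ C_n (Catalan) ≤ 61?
4, 5

Solution: C_3=5; C_4=14; C_5=42; C_6=132. So valid n = 4, 5.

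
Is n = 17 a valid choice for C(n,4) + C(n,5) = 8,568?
Yes

Solution: C(17,4) + C(17,5) = 2,380 + 6,188 = 8,568, which equals 8,568.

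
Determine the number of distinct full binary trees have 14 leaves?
Using the Catalan number formula: C_n = C(2n, n) / (n+1)
C_13 = C(26, 13) / (13+1)
     = 10400600 / 14
     = 742,900
Final answer: 742,900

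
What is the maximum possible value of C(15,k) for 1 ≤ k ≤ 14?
6,435

Solution: C(15,k) is maximised at the centre of the row: C(15,7) = 6,435.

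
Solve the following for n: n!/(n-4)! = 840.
7

Solution: n!/(n-4)! = n×(n-1)×(n-2)×(n-3), a product of 4 consecutive integers ≈ (n−1.5)^4. 840^(1/4) + 1.5 ≈ 6.9; check n = 7: 7×6×5×4 = 840 ✓. So n = 7.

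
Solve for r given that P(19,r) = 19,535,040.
6

P(19,r) = 19·18·…·(19−r+1), a product of r factors. Multiplying down from 19: 19 = 19; 19·18 = 342; 19·18·17 = 5,814; 19·18·17·16 = 93,024; 19·18·17·16·15 = 1,395,360; 19·18·17·16·15·14 = 19,535,040 ✓ (6 factors). So r = 6.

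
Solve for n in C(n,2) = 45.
10

Explanation: C(n,2) = n(n−1)/2! is increasing in n, and n(n−1) = 2!·45 = 90 ≈ (n−0.5)^2 gives n ≈ 10.0. Check: C(8,2) = 28, C(9,2) = 36, C(10,2) = 45 ✓. So n = 10.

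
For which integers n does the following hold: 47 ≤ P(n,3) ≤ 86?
P(4,3)=24; P(5,3)=60; P(6,3)=120. So valid n = 5.
Final answer: 5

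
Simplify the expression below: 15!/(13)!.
This equals 15×14 = 210.

Answer: 210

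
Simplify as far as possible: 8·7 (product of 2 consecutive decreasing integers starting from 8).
This is P(8,2) = 8!/(6)! = 56.
Final answer: 56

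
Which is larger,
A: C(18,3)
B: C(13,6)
B

A=C(18,3)=816, B=C(13,6)=1,716.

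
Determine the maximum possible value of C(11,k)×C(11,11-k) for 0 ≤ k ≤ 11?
213,444

Explanation: C(11,k)·C(11,11-k) = C(11,k)², maximised at the centre k = 5: C(11,5)² = 213,444.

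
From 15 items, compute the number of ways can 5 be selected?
3,003
C(15,5) = 15! / (5! × (15-5)!)
         = 15! / (5! × 10!)
         = 3,003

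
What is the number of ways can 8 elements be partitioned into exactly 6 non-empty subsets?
266

Explanation: This equals S(8,6), the Stirling number of the 2nd kind.
Using the Stirling recurrence: S(n,k) = k·S(n-1,k) + S(n-1,k-1)
S(8,6) = 6·S(7,6) + S(7,5)
         = 6·21 + 140
         = 126 + 140
         = 266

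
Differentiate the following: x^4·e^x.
(4x^3 + x^4)e^x

Solution: Product rule: d/dx[x^4]·e^x + x^4·d/dx[e^x] = 4x^{3}e^x + x^4e^x.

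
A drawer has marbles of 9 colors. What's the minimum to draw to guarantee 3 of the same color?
19

Explanation: Worst case: 2 of each = 18. One more: 19.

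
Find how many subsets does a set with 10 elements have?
1,024

Working:
Each element can be included or excluded: 2^10 = 1,024.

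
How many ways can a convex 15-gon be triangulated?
742,900
Using the Catalan number formula: C_n = C(2n, n) / (n+1)
C_13 = C(26, 13) / (13+1)
     = 10400600 / 14
     = 742,900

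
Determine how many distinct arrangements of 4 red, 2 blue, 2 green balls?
420

Explanation: Multinomial: 8!/(4! × 2! × 2!) = 420.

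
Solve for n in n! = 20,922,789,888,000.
n! is strictly increasing. 14! = 87,178,291,200, 15! = 1,307,674,368,000, 16! = 20,922,789,888,000 ✓. So n = 16.
Final answer: 16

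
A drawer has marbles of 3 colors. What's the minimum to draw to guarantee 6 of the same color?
16

Explanation: Worst case: 5 of each = 15. One more: 16.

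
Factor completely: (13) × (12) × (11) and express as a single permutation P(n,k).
P(13,3) = 13!/(10)!

Working:
Product of 3 consecutive descending integers starting at 13: P(13,3) = 13!/10! = 1,716.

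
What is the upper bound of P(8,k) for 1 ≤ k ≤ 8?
P(8,k) increases in k, so maximum at k = 8: 8! = 40,320.
Final answer: 40,320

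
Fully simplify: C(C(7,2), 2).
210
C(7,2) = 21, then C(21, 2) = 210.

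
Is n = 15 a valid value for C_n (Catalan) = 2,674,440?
C_15 = C(30,15)/(15+1) = 155,117,520/16 = 9,694,845, which does not equal 2,674,440.

Answer: No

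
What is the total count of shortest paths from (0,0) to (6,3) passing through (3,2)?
40

Working:
To (3,2): C(5,3)=10. From there: C(4,3)=4. Total: 40.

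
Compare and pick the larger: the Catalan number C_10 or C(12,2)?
C_10

Working:
C_10 = C(20,10)/(10+1) = 184,756/11 = 16,796; C(12,2) = 66.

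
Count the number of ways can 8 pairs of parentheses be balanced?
Using the Catalan number formula: C_n = C(2n, n) / (n+1)
C_8 = C(16, 8) / (8+1)
     = 12870 / 9
     = 1,430

Answer: 1,430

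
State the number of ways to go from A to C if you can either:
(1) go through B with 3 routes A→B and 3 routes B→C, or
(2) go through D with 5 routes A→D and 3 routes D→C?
Route via B: 3×3=9. Route via D: 5×3=15. Total: 24.

Answer: 24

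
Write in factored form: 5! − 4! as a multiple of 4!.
4 × 4! = 96

5! − 4! = 5·4! − 4! = (5 − 1)·4! = 4 × 4! = 96.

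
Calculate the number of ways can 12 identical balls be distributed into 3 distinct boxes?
91

Explanation: C(12+3-1, 3-1) = C(14, 2) = 91.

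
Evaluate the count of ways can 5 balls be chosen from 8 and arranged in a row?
P(8,5) = 8!/(8-5)! = 6,720.

Answer: 6,720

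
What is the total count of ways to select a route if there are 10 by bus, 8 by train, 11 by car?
29

Working:
By the addition principle: 10 + 8 + 11 = 29.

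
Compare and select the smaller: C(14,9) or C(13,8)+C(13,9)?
By Pascal's identity: C(14,9) = C(13,8)+C(13,9) = 2,002. Equal.

Answer: Equal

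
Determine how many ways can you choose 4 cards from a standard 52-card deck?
270,725

Reasoning: C(52,4) = 270,725.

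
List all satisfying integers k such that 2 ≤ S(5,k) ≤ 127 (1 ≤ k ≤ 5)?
2, 3, 4
S(5,1)=1; S(5,2)=15; S(5,3)=25; S(5,4)=10; S(5,5)=1. So valid k = 2, 3, 4.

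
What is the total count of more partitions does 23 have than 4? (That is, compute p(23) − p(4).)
1,250

Reasoning: Pentagonal recurrence p(n) = p(n−1) + p(n−2) − p(n−5) − p(n−7) + …: p(23) = p(22) + p(21) − p(18) − p(16) + p(11) + p(8) − p(1) = 1,002 + 792 − 385 − 231 + 56 + 22 − 1 = 1,255.
p(4) = p(3) + p(2) = 3 + 2 = 5.
Difference = 1,255 − 5 = 1,250.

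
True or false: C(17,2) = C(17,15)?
True

Working:
C(17,2) = C(17,17-2) by the symmetry property; both equal 136.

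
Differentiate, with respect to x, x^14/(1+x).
(14x^13(1+x) - x^14)/(1+x)²

Working:
Quotient rule: [14x^{13}(1+x) - x^14]/(1+x)².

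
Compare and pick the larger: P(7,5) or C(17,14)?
P(7,5)

Working:
P(7,5)=2,520, C(17,14)=680.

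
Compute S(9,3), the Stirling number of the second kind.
3,025

Working:
Using the Stirling recurrence: S(n,k) = k·S(n-1,k) + S(n-1,k-1)
S(9,3) = 3·S(8,3) + S(8,2)
         = 3·966 + 127
         = 2898 + 127
         = 3,025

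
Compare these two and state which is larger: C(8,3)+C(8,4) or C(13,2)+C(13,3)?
C(13,2)+C(13,3)

Solution: First=126, Second=364.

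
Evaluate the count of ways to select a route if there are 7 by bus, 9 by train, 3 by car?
19

Reasoning: By the addition principle: 7 + 9 + 3 = 19.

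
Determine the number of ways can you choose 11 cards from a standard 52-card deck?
C(52,11) = 60,403,728,840.
Final answer: 60,403,728,840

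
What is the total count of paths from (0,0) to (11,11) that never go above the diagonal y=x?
58,786

Reasoning: Counted by the Catalan number C_11: C_11 = C(22,11)/(11+1) = 705,432/12 = 58,786.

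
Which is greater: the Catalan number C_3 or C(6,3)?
C(6,3)

Solution: C_3 = C(6,3)/(3+1) = 20/4 = 5; C(6,3) = 20.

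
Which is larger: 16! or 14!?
16!

16!=20,922,789,888,000, 14!=87,178,291,200. 16! > 14!.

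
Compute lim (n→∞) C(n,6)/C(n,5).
∞

Explanation: C(n,6)/C(n,5) = (n-5)/6 → ∞ as n → ∞.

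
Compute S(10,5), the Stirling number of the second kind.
42,525

Working:
Using the Stirling recurrence: S(n,k) = k·S(n-1,k) + S(n-1,k-1)
S(10,5) = 5·S(9,5) + S(9,4)
         = 5·6951 + 7770
         = 34755 + 7770
         = 42,525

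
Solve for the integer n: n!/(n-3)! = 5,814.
n!/(n-3)! = n×(n-1)×(n-2), a product of 3 consecutive integers ≈ (n−1)^3. 5,814^(1/3) + 1 ≈ 19.0; check n = 19: 19×18×17 = 5,814 ✓. So n = 19.
Final answer: 19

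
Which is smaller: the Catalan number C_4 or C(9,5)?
C_4

C_4 = C(8,4)/(4+1) = 70/5 = 14; C(9,5) = 126.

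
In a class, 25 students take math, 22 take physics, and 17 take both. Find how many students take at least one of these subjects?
30

Working:
|A∪B| = |A|+|B|-|A∩B| = 25+22-17 = 30.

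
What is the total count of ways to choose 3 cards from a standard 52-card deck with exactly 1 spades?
9,633
13 spades and 39 non-spades: C(13,1) × C(39,2) = 13 × 741 = 9,633.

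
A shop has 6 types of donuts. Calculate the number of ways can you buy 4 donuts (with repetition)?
126

Reasoning: Stars and bars: C(4+6-1, 4) = C(9, 4) = 126.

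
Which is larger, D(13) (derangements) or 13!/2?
D(13) = (13-1)·[D(12) + D(11)] = 12·[176,214,841 + 14,684,570] = 2,290,792,932; 13!/2 = 6,227,020,800/2 = 3,113,510,400.

Answer: 13!/2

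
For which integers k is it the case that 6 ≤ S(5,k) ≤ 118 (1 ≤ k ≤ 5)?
2, 3, 4

Explanation: S(5,1)=1; S(5,2)=15; S(5,3)=25; S(5,4)=10; S(5,5)=1. So valid k = 2, 3, 4.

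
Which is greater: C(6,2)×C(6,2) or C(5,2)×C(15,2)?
C(6,2)×C(6,2)=225, C(5,2)×C(15,2)=1,050.
Final answer: C(5,2)×C(15,2)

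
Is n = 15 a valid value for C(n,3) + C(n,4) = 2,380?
No

C(15,3) + C(15,4) = 455 + 1,365 = 1,820, which does not equal 2,380.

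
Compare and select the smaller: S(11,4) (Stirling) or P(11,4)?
P(11,4)

Solution: S(11,4) = 4·S(10,4) + S(10,3) = 4·34,105 + 9,330 = 145,750; P(11,4) = 7,920.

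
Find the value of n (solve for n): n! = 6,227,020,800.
n! is strictly increasing. 11! = 39,916,800, 12! = 479,001,600, 13! = 6,227,020,800 ✓. So n = 13.

Answer: 13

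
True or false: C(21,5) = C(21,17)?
False

Working:
C(21,5) = 20,349 but C(21,17) = 5,985; symmetry gives C(21,5) = C(21,16), not C(21,17).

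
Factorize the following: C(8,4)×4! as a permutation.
P(8,4)

Working:
C(8,4)×4! = [8!/(4!(4)!)]×4! = 8!/(4)! = P(8,4) = 1,680.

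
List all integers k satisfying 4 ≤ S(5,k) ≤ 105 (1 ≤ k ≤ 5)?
S(5,1)=1; S(5,2)=15; S(5,3)=25; S(5,4)=10; S(5,5)=1. So valid k = 2, 3, 4.

Answer: 2, 3, 4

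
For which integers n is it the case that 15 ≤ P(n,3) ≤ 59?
4
P(3,3)=6; P(4,3)=24; P(5,3)=60. So valid n = 4.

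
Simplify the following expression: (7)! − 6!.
4,320

Explanation: (7)! − 6! = (7)·6! − 6! = (7−1)·6! = 6·6! = 4,320.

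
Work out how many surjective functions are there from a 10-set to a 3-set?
55,980

Reasoning: Onto functions = 3! × S(10,3)
First compute S(10,3) via recurrence:
Using the Stirling recurrence: S(n,k) = k·S(n-1,k) + S(n-1,k-1)
S(10,3) = 3·S(9,3) + S(9,2)
         = 3·3025 + 255
         = 9075 + 255
         = 9,330
Then: 6 × 9330 = 55,980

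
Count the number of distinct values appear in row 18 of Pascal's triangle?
10

Working:
Row 18 has entries C(18,0)..C(18,18); by symmetry C(18,k)=C(18,18-k), giving 10 distinct values.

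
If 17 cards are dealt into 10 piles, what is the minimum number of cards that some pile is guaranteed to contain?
2

Solution: Pigeonhole: ⌈17/10⌉ = 2.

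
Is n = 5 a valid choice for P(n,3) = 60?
P(5,3) = 5·4·3 = 60, which equals 60.
Final answer: Yes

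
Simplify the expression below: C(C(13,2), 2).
3,003

Solution: C(13,2) = 78, then C(78, 2) = 3,003.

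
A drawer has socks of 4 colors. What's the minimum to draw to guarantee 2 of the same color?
5

Reasoning: Worst case: 1 of each = 4. One more: 5.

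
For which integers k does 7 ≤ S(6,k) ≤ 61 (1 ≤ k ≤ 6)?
S(6,1)=1; S(6,2)=31; S(6,3)=90; S(6,4)=65; S(6,5)=15; S(6,6)=1. So valid k = 2, 5.

Answer: 2, 5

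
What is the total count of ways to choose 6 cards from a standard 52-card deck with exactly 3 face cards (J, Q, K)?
2,173,600

Solution: 12 face cards and 40 non-face cards: C(12,3) × C(40,3) = 220 × 9,880 = 2,173,600.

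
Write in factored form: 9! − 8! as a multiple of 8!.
9! − 8! = 9·8! − 8! = (9 − 1)·8! = 8 × 8! = 322,560.
Final answer: 8 × 8! = 322,560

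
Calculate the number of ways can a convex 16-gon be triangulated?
2,674,440

Working:
Using the Catalan number formula: C_n = C(2n, n) / (n+1)
C_14 = C(28, 14) / (14+1)
     = 40116600 / 15
     = 2,674,440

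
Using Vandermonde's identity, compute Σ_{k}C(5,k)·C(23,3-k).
3,276

= C(5+23,3) = C(28,3) = 3,276.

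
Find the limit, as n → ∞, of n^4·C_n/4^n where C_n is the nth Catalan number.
∞

Explanation: C_n ~ 4^n/(n^(3/2)√π), so n^4·C_n/4^n ~ n^(4 − 3/2)/√π → ∞.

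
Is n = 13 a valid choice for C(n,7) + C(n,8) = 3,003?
Yes

C(13,7) + C(13,8) = 1,716 + 1,287 = 3,003, which equals 3,003.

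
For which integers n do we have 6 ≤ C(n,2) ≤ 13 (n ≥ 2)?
C(3,2)=3; C(4,2)=6; C(5,2)=10; C(6,2)=15. So valid n = 4, 5.
Final answer: 4, 5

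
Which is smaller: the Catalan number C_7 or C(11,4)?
C(11,4)

C_7 = C(14,7)/(7+1) = 3,432/8 = 429; C(11,4) = 330.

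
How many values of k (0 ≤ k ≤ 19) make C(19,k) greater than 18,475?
Row 19 is unimodal and symmetric about k=19/2. C(19,5)=11,628 ≤ 18,475; C(19,6)=27,132 > 18,475; by symmetry C(19,k) > 18,475 for k = 6..13. That's 13 - 6 + 1 = 8 values.
Final answer: 8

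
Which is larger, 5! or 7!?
7!
5!=120, 7!=5,040. 7! > 5!.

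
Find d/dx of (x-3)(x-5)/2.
(2x - 8)/2

Solution: d/dx[(x-3)(x-5)] = (x-5) + (x-3) = 2x - 8. Dividing by 2 gives (2x - 8)/2.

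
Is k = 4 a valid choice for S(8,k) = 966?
No

Explanation: S(8,4) = 4·S(7,4) + S(7,3) = 4·350 + 301 = 1,701, which does not equal 966.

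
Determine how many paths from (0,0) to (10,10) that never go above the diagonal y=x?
16,796

Counted by the Catalan number C_10: C_10 = C(20,10)/(10+1) = 184,756/11 = 16,796.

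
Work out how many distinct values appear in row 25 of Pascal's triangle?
13

Row 25 has entries C(25,0)..C(25,25); by symmetry C(25,k)=C(25,25-k), giving 13 distinct values.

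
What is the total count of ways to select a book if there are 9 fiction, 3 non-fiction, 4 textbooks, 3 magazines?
19

Reasoning: By the addition principle: 9 + 3 + 4 + 3 = 19.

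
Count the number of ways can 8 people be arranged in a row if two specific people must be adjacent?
10,080

Explanation: Treat pair as unit: (8-1)! arrangements × 2 internal orders = 10,080.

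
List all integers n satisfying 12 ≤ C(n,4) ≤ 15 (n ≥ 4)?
6
C(5,4)=5; C(6,4)=15; C(7,4)=35. So valid n = 6.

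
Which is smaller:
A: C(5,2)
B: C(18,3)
A=C(5,2)=10, B=C(18,3)=816.

Answer: A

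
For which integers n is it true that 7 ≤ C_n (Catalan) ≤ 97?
4, 5

C_3=5; C_4=14; C_5=42; C_6=132. So valid n = 4, 5.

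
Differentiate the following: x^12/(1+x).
(12x^11(1+x) - x^12)/(1+x)²
Quotient rule: [12x^{11}(1+x) - x^12]/(1+x)².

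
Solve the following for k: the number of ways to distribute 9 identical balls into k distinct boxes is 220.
4

Explanation: Stars and bars: the count is C(9+k−1, k−1), increasing in k. k=2: C(10,1) = 10, k=3: C(11,2) = 55, k=4: C(12,3) = 220 ✓. So k = 4.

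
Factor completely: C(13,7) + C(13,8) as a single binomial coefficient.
C(14,8)
By Pascal's identity: C(13,7) + C(13,8) = C(14,8) = 3,003.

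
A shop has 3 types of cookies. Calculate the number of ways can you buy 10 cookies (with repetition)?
66

Working:
Stars and bars: C(10+3-1, 10) = C(12, 10) = 66.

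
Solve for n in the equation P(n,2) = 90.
10

P(n,2) = n(n−1) is increasing in n; n(n−1) ≈ (n−0.5)^2 = 90 gives n ≈ 10.0. Check: P(8,2) = 56, P(9,2) = 72, P(10,2) = 90 ✓. So n = 10.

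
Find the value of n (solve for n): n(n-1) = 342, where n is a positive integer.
19

Reasoning: n² − n − 342 = 0, so n = (1 ± √(1 + 4·342))/2 = (1 ± √1,369)/2 = (1 ± 37)/2, i.e. n = 19 or n = -18. Taking the positive root, n = 19 (check: 19×18 = 342).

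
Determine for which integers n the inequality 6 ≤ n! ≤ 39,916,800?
3, 4, 5, 6, 7, 8, 9, 10, 11

n! is strictly increasing; 3! = 6 and 11! = 39,916,800, so valid n = 3, 4, 5, 6, 7, 8, 9, 10, 11.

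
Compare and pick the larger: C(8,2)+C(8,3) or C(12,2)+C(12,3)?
C(12,2)+C(12,3)

First=84, Second=286.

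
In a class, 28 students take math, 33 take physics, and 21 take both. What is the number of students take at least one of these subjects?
40

|A∪B| = |A|+|B|-|A∩B| = 28+33-21 = 40.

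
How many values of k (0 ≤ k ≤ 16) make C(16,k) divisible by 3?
Checking C(16,k) mod 3 for k = 0..16: divisible at k = 2, 5, 8, 11, 14. That's 5 values.

Answer: 5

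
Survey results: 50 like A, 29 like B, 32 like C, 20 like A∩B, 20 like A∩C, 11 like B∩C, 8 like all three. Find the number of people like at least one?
68

Working:
|A∪B∪C| = 50+29+32-20-20-11+8 = 68.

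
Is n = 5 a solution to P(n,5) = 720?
No

P(5,5) = 5·4·3·2·1 = 120, which does not equal 720.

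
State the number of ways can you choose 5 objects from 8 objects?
C(8,5) = 8! / (5! × (8-5)!)
         = 8! / (5! × 3!)
         = 56
Final answer: 56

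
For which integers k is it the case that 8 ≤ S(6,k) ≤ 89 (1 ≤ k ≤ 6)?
2, 4, 5
S(6,1)=1; S(6,2)=31; S(6,3)=90; S(6,4)=65; S(6,5)=15; S(6,6)=1. So valid k = 2, 4, 5.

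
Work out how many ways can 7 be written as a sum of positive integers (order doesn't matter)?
Pentagonal recurrence p(n) = p(n−1) + p(n−2) − p(n−5) − p(n−7) + …: p(7) = p(6) + p(5) − p(2) − p(0) = 11 + 7 − 2 − 1 = 15.

Answer: 15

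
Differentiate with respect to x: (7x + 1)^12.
84(7x + 1)^11

Explanation: Chain rule: 12(7x+1)^{11} × 7 = 84(7x+1)^{11}.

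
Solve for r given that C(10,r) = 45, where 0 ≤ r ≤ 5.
2

Explanation: C(10,r) is increasing for 0 ≤ r ≤ 5. Stepping up (C(10,r+1) = C(10,r)·(10−r)/(r+1)): C(10,1) = 10, C(10,2) = 45 ✓. So r = 2.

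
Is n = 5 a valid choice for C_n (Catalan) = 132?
C_5 = C(10,5)/(5+1) = 252/6 = 42, which does not equal 132.

Answer: No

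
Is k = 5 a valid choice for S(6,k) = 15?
Yes

Reasoning: S(6,5) = 5·S(5,5) + S(5,4) = 5·1 + 10 = 15, which equals 15.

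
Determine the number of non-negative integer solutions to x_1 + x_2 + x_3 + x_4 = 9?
220

Solution: C(9+4-1, 4-1) = 220.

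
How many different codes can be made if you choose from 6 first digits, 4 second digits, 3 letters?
72
By the multiplication principle: 6 × 4 × 3 = 72.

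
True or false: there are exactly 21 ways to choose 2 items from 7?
True

C(7,2) = 21.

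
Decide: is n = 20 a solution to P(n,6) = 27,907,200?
P(20,6) = 20·19·18·17·16·15 = 27,907,200, which equals 27,907,200.
Final answer: Yes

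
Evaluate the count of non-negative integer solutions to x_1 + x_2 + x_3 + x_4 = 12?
455

Working:
C(12+4-1, 4-1) = 455.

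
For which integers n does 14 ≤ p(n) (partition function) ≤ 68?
7, 8, 9, 10, 11
Tabulating p(n) via p(n) = p(n−1) + p(n−2) − p(n−5) − p(n−7) + …: p(6)=11; p(7)=15; p(8)=22; p(9)=30; p(10)=42; p(11)=56; p(12)=77. So valid n = 7, 8, 9, 10, 11.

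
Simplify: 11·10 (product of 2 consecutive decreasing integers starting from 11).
110

Explanation: This is P(11,2) = 11!/(9)! = 110.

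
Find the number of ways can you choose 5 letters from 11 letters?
462

Working:
C(11,5) = 11! / (5! × (11-5)!)
         = 11! / (5! × 6!)
         = 462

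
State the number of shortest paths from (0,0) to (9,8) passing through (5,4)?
To (5,4): C(9,5)=126. From there: C(8,4)=70. Total: 8,820.

Answer: 8,820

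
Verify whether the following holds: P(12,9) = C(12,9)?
P(12,9) = 79,833,600 but C(12,9) = 220; they differ by a factor of 9! = 362880, so the statement does not hold.
Final answer: False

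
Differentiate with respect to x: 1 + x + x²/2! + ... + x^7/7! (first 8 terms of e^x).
1 + x + x²/2! + ... + x^6/6!

Solution: Differentiating term by term gives the first 7 terms of e^x.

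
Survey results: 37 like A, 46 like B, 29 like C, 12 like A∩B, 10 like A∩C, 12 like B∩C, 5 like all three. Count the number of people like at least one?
|A∪B∪C| = 37+46+29-12-10-12+5 = 83.
Final answer: 83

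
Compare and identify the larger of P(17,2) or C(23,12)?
C(23,12)

Solution: P(17,2)=272, C(23,12)=1,352,078.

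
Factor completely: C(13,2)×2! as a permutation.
C(13,2)×2! = [13!/(2!(11)!)]×2! = 13!/(11)! = P(13,2) = 156.
Final answer: P(13,2)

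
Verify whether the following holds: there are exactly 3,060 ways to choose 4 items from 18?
True

Solution: C(18,4) = 3,060.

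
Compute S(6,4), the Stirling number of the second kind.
65

Using the Stirling recurrence: S(n,k) = k·S(n-1,k) + S(n-1,k-1)
S(6,4) = 4·S(5,4) + S(5,3)
         = 4·10 + 25
         = 40 + 25
         = 65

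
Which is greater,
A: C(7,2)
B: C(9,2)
B

Working:
A=C(7,2)=21, B=C(9,2)=36.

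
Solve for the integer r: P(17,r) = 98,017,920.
7

Working:
P(17,r) = 17·16·…·(17−r+1), a product of r factors. Multiplying down from 17: 17 = 17; 17·16 = 272; 17·16·15 = 4,080; 17·16·15·14 = 57,120; 17·16·15·14·13 = 742,560; 17·16·15·14·13·12 = 8,910,720; 17·16·15·14·13·12·11 = 98,017,920 ✓ (7 factors). So r = 7.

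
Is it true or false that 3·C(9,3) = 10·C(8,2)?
Absorption identity k·C(n,k) = n·C(n-1,k-1). LHS = 3·84 = 252; RHS = 10·28 = 280.

Answer: False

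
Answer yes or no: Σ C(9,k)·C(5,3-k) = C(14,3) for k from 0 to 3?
Yes

Reasoning: Vandermonde's identity gives C(14,3) = 364; RHS C(14,3) = 364.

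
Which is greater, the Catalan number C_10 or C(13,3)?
C_10

C_10 = C(20,10)/(10+1) = 184,756/11 = 16,796; C(13,3) = 286.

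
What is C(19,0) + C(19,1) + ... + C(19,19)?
524,288

Sum of binomial coefficients = 2^19 = 524,288.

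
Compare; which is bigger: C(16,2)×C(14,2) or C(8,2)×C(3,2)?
C(16,2)×C(14,2)

Explanation: C(16,2)×C(14,2)=10,920, C(8,2)×C(3,2)=84.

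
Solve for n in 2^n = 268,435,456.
28

Reasoning: 268,435,456 = 1,024 × 1,024 × 256 = 2^10 × 2^10 × 2^8 = 2^28, so n = 28.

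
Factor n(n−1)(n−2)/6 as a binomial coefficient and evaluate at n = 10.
C(n,3); C(10,3) = 120

Working:
n(n−1)(n−2)/6 = n!/(3!(n−3)!) = C(n,3). At n = 10: C(10,3) = 120.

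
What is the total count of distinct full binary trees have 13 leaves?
Using the Catalan number formula: C_n = C(2n, n) / (n+1)
C_12 = C(24, 12) / (12+1)
     = 2704156 / 13
     = 208,012

Answer: 208,012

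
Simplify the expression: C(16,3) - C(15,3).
105

Reasoning: C(16,3) - C(15,3) = C(15,2) = 105.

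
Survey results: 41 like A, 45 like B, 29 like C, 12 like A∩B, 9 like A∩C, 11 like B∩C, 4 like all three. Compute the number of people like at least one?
|A∪B∪C| = 41+45+29-12-9-11+4 = 87.

Answer: 87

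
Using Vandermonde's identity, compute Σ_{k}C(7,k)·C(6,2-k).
78

= C(7+6,2) = C(13,2) = 78.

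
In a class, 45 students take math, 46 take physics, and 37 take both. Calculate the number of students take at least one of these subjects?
54

Solution: |A∪B| = |A|+|B|-|A∩B| = 45+46-37 = 54.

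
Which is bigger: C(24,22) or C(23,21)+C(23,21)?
C(23,21)+C(23,21)
C(24,22)=276; C(23,21)+C(23,21)=253+253=506.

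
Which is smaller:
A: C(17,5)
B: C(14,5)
A=C(17,5)=6,188, B=C(14,5)=2,002.

Answer: B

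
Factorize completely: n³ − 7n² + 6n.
n³ − 7n² + 6n = n(n² − 7n + 6) = n(n − 1)(n − 6).
Final answer: n(n − 1)(n − 6)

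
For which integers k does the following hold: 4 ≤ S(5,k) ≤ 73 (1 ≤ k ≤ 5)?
S(5,1)=1; S(5,2)=15; S(5,3)=25; S(5,4)=10; S(5,5)=1. So valid k = 2, 3, 4.

Answer: 2, 3, 4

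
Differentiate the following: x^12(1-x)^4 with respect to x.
12x^11(1-x)^4 - 4x^12(1-x)^3

Product rule: 12x^{11}(1-x)^{4} + x^12·(-4)(1-x)^{3}.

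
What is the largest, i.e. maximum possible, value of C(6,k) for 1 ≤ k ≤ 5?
20

Working:
C(6,k) is maximised at the centre of the row: C(6,3) = 20.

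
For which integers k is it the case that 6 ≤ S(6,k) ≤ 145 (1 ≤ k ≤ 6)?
2, 3, 4, 5

Solution: S(6,1)=1; S(6,2)=31; S(6,3)=90; S(6,4)=65; S(6,5)=15; S(6,6)=1. So valid k = 2, 3, 4, 5.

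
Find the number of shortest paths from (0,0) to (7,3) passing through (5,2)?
63
To (5,2): C(7,5)=21. From there: C(3,2)=3. Total: 63.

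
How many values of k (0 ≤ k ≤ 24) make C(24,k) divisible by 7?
9

Reasoning: Checking C(24,k) mod 7 for k = 0..24: divisible at k = 4, 5, 6, 11, 12, 13, 18, 19, 20. That's 9 values.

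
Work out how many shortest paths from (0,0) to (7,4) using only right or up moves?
330

Working:
Choose 7 rights from 11 moves: C(11,7) = 330.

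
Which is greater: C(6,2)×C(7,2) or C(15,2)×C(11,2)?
C(15,2)×C(11,2)

Reasoning: C(6,2)×C(7,2)=315, C(15,2)×C(11,2)=5,775.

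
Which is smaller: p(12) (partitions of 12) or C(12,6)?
p(12)

Pentagonal recurrence p(n) = p(n−1) + p(n−2) − p(n−5) − p(n−7) + …: p(12) = p(11) + p(10) − p(7) − p(5) + p(0) = 56 + 42 − 15 − 7 + 1 = 77; C(12,6) = 924.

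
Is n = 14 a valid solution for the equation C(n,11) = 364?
Yes
C(14,11) = 14·13·12·11·10·9·8·7·6·5·4/11! = 14,529,715,200/39,916,800 = 364, which equals 364.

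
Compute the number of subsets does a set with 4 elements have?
16
Each element can be included or excluded: 2^4 = 16.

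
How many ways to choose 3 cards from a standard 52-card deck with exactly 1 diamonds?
9,633
13 diamonds and 39 non-diamonds: C(13,1) × C(39,2) = 13 × 741 = 9,633.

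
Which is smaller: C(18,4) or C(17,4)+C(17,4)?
C(18,4)

Reasoning: C(18,4)=3,060; C(17,4)+C(17,4)=2,380+2,380=4,760.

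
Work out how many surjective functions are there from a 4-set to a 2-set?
14

Solution: Onto functions = 2! × S(4,2)
First compute S(4,2) via recurrence:
Using the Stirling recurrence: S(n,k) = k·S(n-1,k) + S(n-1,k-1)
S(4,2) = 2·S(3,2) + S(3,1)
         = 2·3 + 1
         = 6 + 1
         = 7
Then: 2 × 7 = 14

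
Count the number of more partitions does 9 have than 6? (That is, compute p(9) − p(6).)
19

Reasoning: Pentagonal recurrence p(n) = p(n−1) + p(n−2) − p(n−5) − p(n−7) + …: p(9) = p(8) + p(7) − p(4) − p(2) = 22 + 15 − 5 − 2 = 30.
p(6) = p(5) + p(4) − p(1) = 7 + 5 − 1 = 11.
Difference = 30 − 11 = 19.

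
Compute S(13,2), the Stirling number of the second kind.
4,095

Explanation: Using the Stirling recurrence: S(n,k) = k·S(n-1,k) + S(n-1,k-1)
S(13,2) = 2·S(12,2) + S(12,1)
         = 2·2047 + 1
         = 4094 + 1
         = 4,095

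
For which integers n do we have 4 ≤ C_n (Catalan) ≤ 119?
3, 4, 5
C_2=2; C_3=5; C_4=14; C_5=42; C_6=132. So valid n = 3, 4, 5.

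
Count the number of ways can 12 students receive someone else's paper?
176,214,841

Using D(n) = (n-1)[D(n-1) + D(n-2)]:
D(12) = (12-1) × [D(11) + D(10)]
      = 11 × [14684570 + 1334961]
      = 11 × 16019531
      = 176,214,841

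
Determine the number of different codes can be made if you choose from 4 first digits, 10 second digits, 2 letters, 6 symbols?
480

Explanation: By the multiplication principle: 4 × 10 × 2 × 6 = 480.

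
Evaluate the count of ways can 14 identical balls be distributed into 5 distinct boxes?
3,060

Solution: C(14+5-1, 5-1) = C(18, 4) = 3,060.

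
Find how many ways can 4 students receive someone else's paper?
9

Using D(n) = (n-1)[D(n-1) + D(n-2)]:
D(4) = (4-1) × [D(3) + D(2)]
      = 3 × [2 + 1]
      = 3 × 3
      = 9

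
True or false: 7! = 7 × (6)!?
True
By definition n! = n × (n-1)!, so 7! = 7 × 6!.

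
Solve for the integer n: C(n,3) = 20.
6

Solution: C(n,3) = n(n−1)(n−2)/3! is increasing in n, and n(n−1)(n−2) = 3!·20 = 120 ≈ (n−1)^3 gives n ≈ 5.9. Check: C(4,3) = 4, C(5,3) = 10, C(6,3) = 20 ✓. So n = 6.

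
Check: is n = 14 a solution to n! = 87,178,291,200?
Yes
14! = 14·13! = 14·6,227,020,800 = 87,178,291,200, which equals 87,178,291,200.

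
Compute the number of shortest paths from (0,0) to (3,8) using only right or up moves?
165

Working:
Choose 3 rights from 11 moves: C(11,3) = 165.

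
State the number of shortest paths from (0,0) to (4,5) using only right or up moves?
126

Explanation: Choose 4 rights from 9 moves: C(9,4) = 126.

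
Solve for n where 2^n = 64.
6

2^6 = 64, so n = 6.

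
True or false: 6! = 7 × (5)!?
False

Reasoning: 6! = 6 × 5! = 720, but 7 × 5! = 840.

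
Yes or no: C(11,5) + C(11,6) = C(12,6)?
Yes

Reasoning: Pascal's identity: LHS = 462 + 462 = 924; RHS = C(12,6) = 924. Both sides agree, so the statement holds.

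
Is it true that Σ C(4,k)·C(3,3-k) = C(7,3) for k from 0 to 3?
True

Reasoning: Vandermonde's identity gives C(7,3) = 35; RHS C(7,3) = 35.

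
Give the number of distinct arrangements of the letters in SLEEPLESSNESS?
1,081,080

Working:
Word has 13 letters (S=5, L=2, E=4, P=1, N=1). Arrangements: 13!/Π(k!) = 1,081,080.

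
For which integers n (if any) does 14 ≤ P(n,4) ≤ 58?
4
P(3,4)=0; P(4,4)=24; P(5,4)=120. So valid n = 4.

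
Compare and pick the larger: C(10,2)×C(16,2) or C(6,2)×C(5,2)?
C(10,2)×C(16,2)=5,400, C(6,2)×C(5,2)=150.
Final answer: C(10,2)×C(16,2)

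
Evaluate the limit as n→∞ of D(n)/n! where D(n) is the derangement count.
D(n)/n! → 1/e ≈ 0.3679 as n → ∞.

Answer: 1/e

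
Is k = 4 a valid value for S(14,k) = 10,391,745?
Yes

Explanation: S(14,4) = 4·S(13,4) + S(13,3) = 4·2,532,530 + 261,625 = 10,391,745, which equals 10,391,745.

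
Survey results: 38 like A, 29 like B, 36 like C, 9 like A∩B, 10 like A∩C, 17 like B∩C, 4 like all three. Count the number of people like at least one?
|A∪B∪C| = 38+29+36-9-10-17+4 = 71.
Final answer: 71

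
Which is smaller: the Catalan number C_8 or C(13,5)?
C_8 = C(16,8)/(8+1) = 12,870/9 = 1,430; C(13,5) = 1,287.
Final answer: C(13,5)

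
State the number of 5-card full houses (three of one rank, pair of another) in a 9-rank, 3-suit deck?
216

Explanation: Triple rank: 9. Triple suits: C(3,3)=1. Pair rank: 8. Pair suits: C(3,2)=3. Total: 216.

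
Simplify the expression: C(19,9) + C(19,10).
By Pascal's identity: C(20,10) = 184,756.
Final answer: 184,756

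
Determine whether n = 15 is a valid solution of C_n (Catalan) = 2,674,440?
No

Explanation: C_15 = C(30,15)/(15+1) = 155,117,520/16 = 9,694,845, which does not equal 2,674,440.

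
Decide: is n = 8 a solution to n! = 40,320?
Yes

Reasoning: 8! = 8·7! = 8·5,040 = 40,320, which equals 40,320.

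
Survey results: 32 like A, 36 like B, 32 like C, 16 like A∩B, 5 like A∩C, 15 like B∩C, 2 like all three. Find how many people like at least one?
66

Solution: |A∪B∪C| = 32+36+32-16-5-15+2 = 66.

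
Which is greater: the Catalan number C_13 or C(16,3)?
C_13

Working:
C_13 = C(26,13)/(13+1) = 10,400,600/14 = 742,900; C(16,3) = 560.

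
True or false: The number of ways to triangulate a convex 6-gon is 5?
Triangulations of a convex 6-gon are counted by the Catalan number C_4: C_4 = C(8,4)/(4+1) = 70/5 = 14.

Answer: False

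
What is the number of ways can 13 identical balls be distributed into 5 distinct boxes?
2,380

Working:
C(13+5-1, 5-1) = C(17, 4) = 2,380.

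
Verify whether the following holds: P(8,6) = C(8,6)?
False

Working:
P(8,6) = 20,160 but C(8,6) = 28; they differ by a factor of 6! = 720, so the statement does not hold.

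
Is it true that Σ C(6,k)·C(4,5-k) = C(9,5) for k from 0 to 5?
False
Vandermonde's identity gives C(10,5) = 252; RHS C(9,5) = 126.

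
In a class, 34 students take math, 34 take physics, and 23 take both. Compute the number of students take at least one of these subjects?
45

Working:
|A∪B| = |A|+|B|-|A∩B| = 34+34-23 = 45.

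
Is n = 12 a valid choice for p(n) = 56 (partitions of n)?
No
Pentagonal recurrence p(n) = p(n−1) + p(n−2) − p(n−5) − p(n−7) + …: p(12) = p(11) + p(10) − p(7) − p(5) + p(0) = 56 + 42 − 15 − 7 + 1 = 77, which does not equal 56.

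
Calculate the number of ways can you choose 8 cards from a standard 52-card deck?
752,538,150

Solution: C(52,8) = 752,538,150.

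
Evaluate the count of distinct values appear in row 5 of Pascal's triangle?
3

Explanation: Row 5 has entries C(5,0)..C(5,5); by symmetry C(5,k)=C(5,5-k), giving 3 distinct values.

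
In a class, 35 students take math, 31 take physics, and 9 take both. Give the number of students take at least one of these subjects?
57

Solution: |A∪B| = |A|+|B|-|A∩B| = 35+31-9 = 57.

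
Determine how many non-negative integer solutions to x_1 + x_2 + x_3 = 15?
C(15+3-1, 3-1) = 136.
Final answer: 136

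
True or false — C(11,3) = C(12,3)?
False

Working:
LHS = C(11,3) = 165; RHS = C(12,3) = 220. 165 ≠ 220, so the statement does not hold.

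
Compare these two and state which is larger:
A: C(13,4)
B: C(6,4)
A=C(13,4)=715, B=C(6,4)=15.
Final answer: A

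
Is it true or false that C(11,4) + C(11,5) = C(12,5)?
True

Explanation: Pascal's identity: LHS = 330 + 462 = 792; RHS = C(12,5) = 792. Both sides agree, so the statement holds.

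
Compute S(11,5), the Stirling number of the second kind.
246,730

Solution: Using the Stirling recurrence: S(n,k) = k·S(n-1,k) + S(n-1,k-1)
S(11,5) = 5·S(10,5) + S(10,4)
         = 5·42525 + 34105
         = 212625 + 34105
         = 246,730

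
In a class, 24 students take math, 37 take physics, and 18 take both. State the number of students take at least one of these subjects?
43

Solution: |A∪B| = |A|+|B|-|A∩B| = 24+37-18 = 43.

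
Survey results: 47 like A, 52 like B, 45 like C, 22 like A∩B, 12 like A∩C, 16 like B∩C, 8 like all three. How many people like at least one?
102

Reasoning: |A∪B∪C| = 47+52+45-22-12-16+8 = 102.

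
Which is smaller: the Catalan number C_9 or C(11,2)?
C(11,2)

Solution: C_9 = C(18,9)/(9+1) = 48,620/10 = 4,862; C(11,2) = 55.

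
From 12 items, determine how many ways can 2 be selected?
66

Explanation: C(12,2) = 12! / (2! × (12-2)!)
         = 12! / (2! × 10!)
         = 66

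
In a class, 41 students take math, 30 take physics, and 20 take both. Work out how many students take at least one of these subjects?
|A∪B| = |A|+|B|-|A∩B| = 41+30-20 = 51.

Answer: 51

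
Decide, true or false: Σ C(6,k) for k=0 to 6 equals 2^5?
False

Explanation: Binomial theorem: Σ C(6,k) = (1+1)^6 = 2^6 = 64; RHS 2^5 = 32.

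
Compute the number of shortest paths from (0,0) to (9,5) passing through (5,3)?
840
To (5,3): C(8,5)=56. From there: C(6,4)=15. Total: 840.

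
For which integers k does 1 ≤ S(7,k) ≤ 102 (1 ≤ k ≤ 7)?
1, 2, 6, 7

Reasoning: S(7,1)=1; S(7,2)=63; S(7,3)=301; S(7,4)=350; S(7,5)=140; S(7,6)=21; S(7,7)=1. So valid k = 1, 2, 6, 7.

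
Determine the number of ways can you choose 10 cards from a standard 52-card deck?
15,820,024,220

Solution: C(52,10) = 15,820,024,220.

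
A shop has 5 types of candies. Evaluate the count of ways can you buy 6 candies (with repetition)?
Stars and bars: C(6+5-1, 6) = C(10, 6) = 210.

Answer: 210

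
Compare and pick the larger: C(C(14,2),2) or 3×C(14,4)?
C(C(14,2),2)

C(C(14,2),2)=4,095, 3×C(14,4)=3,003.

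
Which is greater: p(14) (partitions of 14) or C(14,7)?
C(14,7)
Pentagonal recurrence p(n) = p(n−1) + p(n−2) − p(n−5) − p(n−7) + …: p(14) = p(13) + p(12) − p(9) − p(7) + p(2) = 101 + 77 − 30 − 15 + 2 = 135; C(14,7) = 3,432.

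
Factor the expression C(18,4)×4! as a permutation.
P(18,4)

C(18,4)×4! = [18!/(4!(14)!)]×4! = 18!/(14)! = P(18,4) = 73,440.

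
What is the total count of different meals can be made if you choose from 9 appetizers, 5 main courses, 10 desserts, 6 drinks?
2,700

Explanation: By the multiplication principle: 9 × 5 × 10 × 6 = 2,700.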